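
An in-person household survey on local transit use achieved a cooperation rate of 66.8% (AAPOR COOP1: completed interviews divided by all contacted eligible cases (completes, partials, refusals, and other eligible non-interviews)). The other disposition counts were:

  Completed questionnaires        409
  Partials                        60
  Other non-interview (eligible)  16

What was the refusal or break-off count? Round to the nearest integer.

COOP1 = 409 / D = 0.668
D = 409 / 0.668 = 612.3
Other denominator terms total 485
refusal or break-off = 612.3 − 485 ≈ 127

127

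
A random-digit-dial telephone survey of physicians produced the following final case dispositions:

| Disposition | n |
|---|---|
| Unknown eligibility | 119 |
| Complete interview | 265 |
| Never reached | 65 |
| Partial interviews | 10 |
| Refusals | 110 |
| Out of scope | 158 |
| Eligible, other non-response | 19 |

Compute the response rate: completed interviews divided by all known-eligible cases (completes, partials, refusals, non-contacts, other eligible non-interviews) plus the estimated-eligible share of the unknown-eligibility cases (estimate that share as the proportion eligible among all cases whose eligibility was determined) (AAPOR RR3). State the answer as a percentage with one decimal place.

47.5%

Num → 265
Determined eligible → 265 + 10 + 110 + 65 + 19 = 469
e = 469 / (469 + 158) = 469 / 627 = 0.7480
Estimated eligible among unknowns → 0.7480 × 119 = 89.01
Denominator → 469 + 89.01 = 558.01
RR3 = 265 / 558.01 = 0.4749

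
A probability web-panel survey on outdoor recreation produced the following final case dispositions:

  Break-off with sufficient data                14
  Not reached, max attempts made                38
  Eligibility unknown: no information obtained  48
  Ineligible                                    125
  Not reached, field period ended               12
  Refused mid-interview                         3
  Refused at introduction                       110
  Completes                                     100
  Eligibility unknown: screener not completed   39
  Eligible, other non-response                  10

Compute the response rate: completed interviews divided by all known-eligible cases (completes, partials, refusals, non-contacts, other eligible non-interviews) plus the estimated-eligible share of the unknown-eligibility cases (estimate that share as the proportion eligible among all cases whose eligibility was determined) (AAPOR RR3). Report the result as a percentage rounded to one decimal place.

Refusals = 110 + 3 = 113
Non-contacts = 12 + 38 = 50
Undetermined eligibility = 39 + 48 = 87
Top = 100
Eligible (known) = 100 + 14 + 113 + 50 + 10 = 287
e = 287 / (287 + 125) = 287 / 412 = 0.6966
Eligible share of unknowns = 0.6966 × 87 = 60.60
Base = 287 + 60.60 = 347.60
RR3 = 100 / 347.60 = 0.2877

28.8%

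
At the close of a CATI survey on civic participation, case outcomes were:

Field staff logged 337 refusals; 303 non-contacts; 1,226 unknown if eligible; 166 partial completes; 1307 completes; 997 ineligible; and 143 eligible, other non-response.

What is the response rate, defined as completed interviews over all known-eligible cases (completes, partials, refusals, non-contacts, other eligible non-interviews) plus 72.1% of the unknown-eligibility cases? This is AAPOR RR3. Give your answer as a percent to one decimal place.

41.6%

Numerator = 1307
Known eligible = 1307 + 166 + 337 + 303 + 143 = 2256
Eligible share of unknowns = 0.7210 × 1226 = 883.95
Base = 2256 + 883.95 = 3139.95
RR3 = 1307 / 3139.95 = 0.4162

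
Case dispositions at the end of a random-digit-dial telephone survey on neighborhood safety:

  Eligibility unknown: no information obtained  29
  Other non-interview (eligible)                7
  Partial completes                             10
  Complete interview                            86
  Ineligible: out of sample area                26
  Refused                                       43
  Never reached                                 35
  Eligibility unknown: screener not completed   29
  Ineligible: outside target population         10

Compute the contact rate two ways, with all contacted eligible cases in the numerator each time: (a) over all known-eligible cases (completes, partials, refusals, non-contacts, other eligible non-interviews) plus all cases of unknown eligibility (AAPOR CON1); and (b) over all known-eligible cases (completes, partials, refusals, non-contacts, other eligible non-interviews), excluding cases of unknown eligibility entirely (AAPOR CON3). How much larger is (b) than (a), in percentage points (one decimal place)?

Unknown if eligible = 29 + 29 = 58
Screened out, ineligible = 10 + 26 = 36
Numerator → 86 + 10 + 43 + 7 = 146
Base → 86 + 10 + 43 + 35 + 7 + 58 = 239
CON1 = 146 / 239 = 0.6109
Base → 86 + 10 + 43 + 35 + 7 = 181
CON3 = 146 / 181 = 0.8066
Difference = 80.66 − 61.09 = 19.57 percentage points

19.6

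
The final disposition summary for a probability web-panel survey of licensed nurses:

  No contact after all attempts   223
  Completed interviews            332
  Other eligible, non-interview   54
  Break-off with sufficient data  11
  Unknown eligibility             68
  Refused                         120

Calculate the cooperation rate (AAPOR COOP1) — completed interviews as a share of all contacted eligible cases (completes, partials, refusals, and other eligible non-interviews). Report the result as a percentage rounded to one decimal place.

Num: 332
Denominator: 332 + 11 + 120 + 54 = 517
COOP1 = 332 / 517 = 0.6422

64.2%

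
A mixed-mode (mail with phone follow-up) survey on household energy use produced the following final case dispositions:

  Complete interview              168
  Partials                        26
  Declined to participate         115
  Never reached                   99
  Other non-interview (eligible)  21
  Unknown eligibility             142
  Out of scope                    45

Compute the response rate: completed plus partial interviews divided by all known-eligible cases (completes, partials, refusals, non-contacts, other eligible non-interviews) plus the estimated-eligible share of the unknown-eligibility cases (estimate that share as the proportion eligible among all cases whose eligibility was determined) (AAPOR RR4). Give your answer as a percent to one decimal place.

Top = 168 + 26 = 194
Known eligible = 168 + 26 + 115 + 99 + 21 = 429
e = 429 / (429 + 45) = 429 / 474 = 0.9051
Estimated eligible among unknowns = 0.9051 × 142 = 128.52
Denom = 429 + 128.52 = 557.52
RR4 = 194 / 557.52 = 0.3480

34.8%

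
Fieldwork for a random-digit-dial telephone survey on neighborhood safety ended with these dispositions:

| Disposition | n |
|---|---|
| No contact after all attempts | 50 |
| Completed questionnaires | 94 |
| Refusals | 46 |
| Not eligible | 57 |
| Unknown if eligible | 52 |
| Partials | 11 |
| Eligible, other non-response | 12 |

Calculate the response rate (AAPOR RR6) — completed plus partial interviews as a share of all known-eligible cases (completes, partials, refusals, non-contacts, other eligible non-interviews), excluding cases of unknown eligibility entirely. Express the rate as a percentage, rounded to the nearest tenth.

Num → 94 + 11 = 105
Base → 94 + 11 + 46 + 50 + 12 = 213
RR6 = 105 / 213 = 0.4930

49.3%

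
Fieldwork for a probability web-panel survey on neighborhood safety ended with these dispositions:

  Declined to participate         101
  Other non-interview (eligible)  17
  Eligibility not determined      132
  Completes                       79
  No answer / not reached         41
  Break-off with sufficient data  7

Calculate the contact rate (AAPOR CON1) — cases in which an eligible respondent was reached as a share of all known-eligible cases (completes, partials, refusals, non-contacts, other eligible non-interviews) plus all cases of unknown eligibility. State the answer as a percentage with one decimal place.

Numerator: 79 + 7 + 101 + 17 = 204
Base: 79 + 7 + 101 + 41 + 17 + 132 = 377
CON1 = 204 / 377 = 0.5411

54.1%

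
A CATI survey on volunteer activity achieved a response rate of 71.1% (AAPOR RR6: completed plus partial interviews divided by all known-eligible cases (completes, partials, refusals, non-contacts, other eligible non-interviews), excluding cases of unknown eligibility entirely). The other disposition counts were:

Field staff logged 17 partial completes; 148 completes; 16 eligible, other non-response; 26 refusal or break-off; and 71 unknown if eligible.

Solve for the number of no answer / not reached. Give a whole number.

25

Top → 148 + 17 = 165
RR6 = 165 / D = 0.711
D = 165 / 0.711 = 232.1
Rest of base = 207
no answer / not reached = 232.1 − 207 ≈ 25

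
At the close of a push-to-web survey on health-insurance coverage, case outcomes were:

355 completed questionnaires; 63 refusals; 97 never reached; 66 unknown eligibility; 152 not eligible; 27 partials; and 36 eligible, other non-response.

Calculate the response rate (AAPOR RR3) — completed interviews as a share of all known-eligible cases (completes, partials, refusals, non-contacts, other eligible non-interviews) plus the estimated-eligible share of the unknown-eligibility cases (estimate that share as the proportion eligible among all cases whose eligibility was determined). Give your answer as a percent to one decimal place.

Numerator: 355
Known eligible: 355 + 27 + 63 + 97 + 36 = 578
e = 578 / (578 + 152) = 578 / 730 = 0.7918
Estimated eligible among unknowns: 0.7918 × 66 = 52.26
Denominator: 578 + 52.26 = 630.26
RR3 = 355 / 630.26 = 0.5633

56.3%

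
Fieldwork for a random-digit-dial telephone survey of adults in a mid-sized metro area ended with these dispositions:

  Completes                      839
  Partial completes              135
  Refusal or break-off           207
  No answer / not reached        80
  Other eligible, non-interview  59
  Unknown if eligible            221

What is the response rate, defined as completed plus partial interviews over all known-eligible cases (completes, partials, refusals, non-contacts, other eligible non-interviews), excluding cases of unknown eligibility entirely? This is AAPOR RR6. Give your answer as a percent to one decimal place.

Top → 839 + 135 = 974
Base → 839 + 135 + 207 + 80 + 59 = 1320
RR6 = 974 / 1320 = 0.7379

73.8%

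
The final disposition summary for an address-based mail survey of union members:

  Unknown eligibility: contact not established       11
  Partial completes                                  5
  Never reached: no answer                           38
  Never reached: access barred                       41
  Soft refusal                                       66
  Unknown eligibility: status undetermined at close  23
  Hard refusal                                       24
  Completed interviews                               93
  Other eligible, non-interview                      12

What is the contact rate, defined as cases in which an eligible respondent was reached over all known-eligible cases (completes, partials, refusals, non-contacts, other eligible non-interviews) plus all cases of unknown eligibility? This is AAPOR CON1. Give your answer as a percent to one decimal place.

63.9%

Refusals = 24 + 66 = 90
Never reached = 38 + 41 = 79
Unknown if eligible = 11 + 23 = 34
Top → 93 + 5 + 90 + 12 = 200
Denominator → 93 + 5 + 90 + 79 + 12 + 34 = 313
CON1 = 200 / 313 = 0.6390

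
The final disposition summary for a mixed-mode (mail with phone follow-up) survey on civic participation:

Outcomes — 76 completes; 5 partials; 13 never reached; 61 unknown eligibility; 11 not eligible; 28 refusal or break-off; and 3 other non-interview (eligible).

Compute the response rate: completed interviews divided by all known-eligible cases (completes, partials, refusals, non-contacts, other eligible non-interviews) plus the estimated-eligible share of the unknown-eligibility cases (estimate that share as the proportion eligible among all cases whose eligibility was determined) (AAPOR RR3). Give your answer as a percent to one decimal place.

42.0%

Num → 76
Eligible (known) → 76 + 5 + 28 + 13 + 3 = 125
e = 125 / (125 + 11) = 125 / 136 = 0.9191
e × U → 0.9191 × 61 = 56.07
Denominator → 125 + 56.07 = 181.07
RR3 = 76 / 181.07 = 0.4197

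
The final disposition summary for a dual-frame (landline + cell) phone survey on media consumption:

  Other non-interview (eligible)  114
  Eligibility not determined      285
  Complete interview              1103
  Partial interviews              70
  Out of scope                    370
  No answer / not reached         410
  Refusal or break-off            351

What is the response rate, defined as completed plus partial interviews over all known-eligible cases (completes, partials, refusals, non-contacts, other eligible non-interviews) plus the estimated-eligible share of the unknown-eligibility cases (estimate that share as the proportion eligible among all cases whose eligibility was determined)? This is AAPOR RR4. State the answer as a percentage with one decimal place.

51.2%

Numerator = 1103 + 70 = 1173
Determined eligible = 1103 + 70 + 351 + 410 + 114 = 2048
e = 2048 / (2048 + 370) = 2048 / 2418 = 0.8470
e × U = 0.8470 × 285 = 241.39
Denom = 2048 + 241.39 = 2289.39
RR4 = 1173 / 2289.39 = 0.5124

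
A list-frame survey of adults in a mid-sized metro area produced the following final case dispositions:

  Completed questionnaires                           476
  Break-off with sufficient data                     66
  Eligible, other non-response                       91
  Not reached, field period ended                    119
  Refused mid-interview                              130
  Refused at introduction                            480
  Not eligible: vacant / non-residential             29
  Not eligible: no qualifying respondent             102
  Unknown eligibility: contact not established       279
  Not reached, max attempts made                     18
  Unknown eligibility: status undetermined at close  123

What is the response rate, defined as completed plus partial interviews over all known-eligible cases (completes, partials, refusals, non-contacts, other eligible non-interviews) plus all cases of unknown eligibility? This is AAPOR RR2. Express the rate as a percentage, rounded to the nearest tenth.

30.4%

Refused = 480 + 130 = 610
Never reached = 119 + 18 = 137
Eligibility not determined = 279 + 123 = 402
Out of scope = 102 + 29 = 131
Num: 476 + 66 = 542
Base: 476 + 66 + 610 + 137 + 91 + 402 = 1782
RR2 = 542 / 1782 = 0.3042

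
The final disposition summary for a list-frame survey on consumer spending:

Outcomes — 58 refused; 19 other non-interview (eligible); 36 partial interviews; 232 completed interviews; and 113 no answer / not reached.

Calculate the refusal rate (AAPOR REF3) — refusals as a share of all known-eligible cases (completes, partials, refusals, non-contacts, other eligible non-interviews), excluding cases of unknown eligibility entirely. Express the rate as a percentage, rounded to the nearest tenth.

12.7%

Numerator: 58
Denom: 232 + 36 + 58 + 113 + 19 = 458
REF3 = 58 / 458 = 0.1266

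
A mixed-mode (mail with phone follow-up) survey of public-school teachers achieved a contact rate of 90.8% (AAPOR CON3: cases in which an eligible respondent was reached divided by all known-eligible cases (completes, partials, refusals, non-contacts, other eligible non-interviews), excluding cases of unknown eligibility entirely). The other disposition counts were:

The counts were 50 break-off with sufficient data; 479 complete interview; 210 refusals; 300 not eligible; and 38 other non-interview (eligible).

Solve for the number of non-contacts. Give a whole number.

Top → 479 + 50 + 210 + 38 = 777
CON3 = 777 / D = 0.908
D = 777 / 0.908 = 855.7
Remaining denominator categories sum to 777
non-contacts = 855.7 − 777 ≈ 79

79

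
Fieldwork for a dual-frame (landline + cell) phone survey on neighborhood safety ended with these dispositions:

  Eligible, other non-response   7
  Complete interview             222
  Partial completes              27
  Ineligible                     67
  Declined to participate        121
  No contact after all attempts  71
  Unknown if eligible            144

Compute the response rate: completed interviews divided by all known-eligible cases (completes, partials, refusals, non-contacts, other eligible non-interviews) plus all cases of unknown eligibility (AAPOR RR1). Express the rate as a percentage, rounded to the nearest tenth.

37.5%

Top = 222
Base = 222 + 27 + 121 + 71 + 7 + 144 = 592
RR1 = 222 / 592 = 0.3750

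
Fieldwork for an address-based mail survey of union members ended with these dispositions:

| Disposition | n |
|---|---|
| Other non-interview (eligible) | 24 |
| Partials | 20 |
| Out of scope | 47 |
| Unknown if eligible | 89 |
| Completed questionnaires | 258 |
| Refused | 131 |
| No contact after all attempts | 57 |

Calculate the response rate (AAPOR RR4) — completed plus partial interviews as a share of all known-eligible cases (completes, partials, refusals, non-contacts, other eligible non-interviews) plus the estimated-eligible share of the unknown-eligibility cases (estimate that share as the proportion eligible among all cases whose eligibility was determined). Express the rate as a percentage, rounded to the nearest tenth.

Num → 258 + 20 = 278
Eligible (known) → 258 + 20 + 131 + 57 + 24 = 490
e = 490 / (490 + 47) = 490 / 537 = 0.9125
e × U → 0.9125 × 89 = 81.21
Denom → 490 + 81.21 = 571.21
RR4 = 278 / 571.21 = 0.4867

48.7%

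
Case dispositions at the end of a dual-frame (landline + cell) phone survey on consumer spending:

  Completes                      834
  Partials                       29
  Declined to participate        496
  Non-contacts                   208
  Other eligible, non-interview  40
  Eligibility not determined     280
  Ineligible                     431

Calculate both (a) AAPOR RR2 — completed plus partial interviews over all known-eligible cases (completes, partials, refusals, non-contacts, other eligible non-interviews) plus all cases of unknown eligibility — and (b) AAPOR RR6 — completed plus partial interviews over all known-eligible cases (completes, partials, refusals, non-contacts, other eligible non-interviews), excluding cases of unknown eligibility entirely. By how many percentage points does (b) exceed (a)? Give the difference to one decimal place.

8.0

Num = 834 + 29 = 863
Base = 834 + 29 + 496 + 208 + 40 + 280 = 1887
RR2 = 863 / 1887 = 0.4573
Base = 834 + 29 + 496 + 208 + 40 = 1607
RR6 = 863 / 1607 = 0.5370
Difference = 53.70 − 45.73 = 7.97 percentage points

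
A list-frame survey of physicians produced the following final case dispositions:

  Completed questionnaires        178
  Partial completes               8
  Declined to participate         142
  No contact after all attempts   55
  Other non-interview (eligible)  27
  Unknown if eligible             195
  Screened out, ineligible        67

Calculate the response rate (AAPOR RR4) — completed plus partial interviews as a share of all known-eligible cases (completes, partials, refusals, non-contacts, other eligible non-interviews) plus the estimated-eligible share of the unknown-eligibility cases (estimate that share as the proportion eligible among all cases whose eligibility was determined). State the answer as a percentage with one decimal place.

Num = 178 + 8 = 186
Known eligible = 178 + 8 + 142 + 55 + 27 = 410
e = 410 / (410 + 67) = 410 / 477 = 0.8595
Estimated eligible among unknowns = 0.8595 × 195 = 167.60
Denom = 410 + 167.60 = 577.60
RR4 = 186 / 577.60 = 0.3220

32.2%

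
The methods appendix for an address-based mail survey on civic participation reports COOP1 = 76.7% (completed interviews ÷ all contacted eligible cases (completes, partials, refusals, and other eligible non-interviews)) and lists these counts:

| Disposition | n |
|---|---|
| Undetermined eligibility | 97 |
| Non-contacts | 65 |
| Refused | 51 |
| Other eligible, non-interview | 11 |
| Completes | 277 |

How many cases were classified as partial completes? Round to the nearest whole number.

22

COOP1 = 277 / D = 0.767
D = 277 / 0.767 = 361.1
Remaining denominator categories sum to 339
partial completes = 361.1 − 339 ≈ 22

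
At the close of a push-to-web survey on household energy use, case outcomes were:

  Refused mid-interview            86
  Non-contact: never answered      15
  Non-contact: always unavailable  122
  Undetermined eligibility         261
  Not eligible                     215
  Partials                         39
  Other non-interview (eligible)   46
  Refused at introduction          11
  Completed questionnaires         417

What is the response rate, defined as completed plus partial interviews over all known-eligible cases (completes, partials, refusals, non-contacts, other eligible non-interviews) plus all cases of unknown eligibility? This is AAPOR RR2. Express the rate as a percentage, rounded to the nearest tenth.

45.7%

Refused = 11 + 86 = 97
No contact after all attempts = 15 + 122 = 137
Num → 417 + 39 = 456
Denom → 417 + 39 + 97 + 137 + 46 + 261 = 997
RR2 = 456 / 997 = 0.4574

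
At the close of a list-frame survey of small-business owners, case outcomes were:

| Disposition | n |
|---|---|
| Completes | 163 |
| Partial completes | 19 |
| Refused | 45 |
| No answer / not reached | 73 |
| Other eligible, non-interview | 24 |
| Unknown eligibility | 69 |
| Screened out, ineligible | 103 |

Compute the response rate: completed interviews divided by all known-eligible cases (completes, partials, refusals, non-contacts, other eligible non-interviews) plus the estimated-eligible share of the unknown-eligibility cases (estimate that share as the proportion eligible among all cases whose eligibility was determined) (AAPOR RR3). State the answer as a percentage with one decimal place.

43.3%

Top: 163
Known eligible: 163 + 19 + 45 + 73 + 24 = 324
e = 324 / (324 + 103) = 324 / 427 = 0.7588
Estimated eligible among unknowns: 0.7588 × 69 = 52.36
Denominator: 324 + 52.36 = 376.36
RR3 = 163 / 376.36 = 0.4331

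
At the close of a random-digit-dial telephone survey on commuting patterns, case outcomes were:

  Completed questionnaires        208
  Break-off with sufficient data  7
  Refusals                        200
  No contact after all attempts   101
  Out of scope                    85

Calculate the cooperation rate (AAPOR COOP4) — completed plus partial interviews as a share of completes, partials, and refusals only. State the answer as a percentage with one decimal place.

51.8%

Numerator = 208 + 7 = 215
Denom = 208 + 7 + 200 = 415
COOP4 = 215 / 415 = 0.5181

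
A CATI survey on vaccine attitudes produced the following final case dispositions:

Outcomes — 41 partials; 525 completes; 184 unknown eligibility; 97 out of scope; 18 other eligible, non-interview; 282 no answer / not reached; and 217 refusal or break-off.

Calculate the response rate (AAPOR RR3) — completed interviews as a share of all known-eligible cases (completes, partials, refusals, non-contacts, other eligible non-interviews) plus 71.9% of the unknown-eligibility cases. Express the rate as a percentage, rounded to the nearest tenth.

43.2%

Num: 525
Eligible (known): 525 + 41 + 217 + 282 + 18 = 1083
Estimated eligible among unknowns: 0.7190 × 184 = 132.30
Denom: 1083 + 132.30 = 1215.30
RR3 = 525 / 1215.30 = 0.4320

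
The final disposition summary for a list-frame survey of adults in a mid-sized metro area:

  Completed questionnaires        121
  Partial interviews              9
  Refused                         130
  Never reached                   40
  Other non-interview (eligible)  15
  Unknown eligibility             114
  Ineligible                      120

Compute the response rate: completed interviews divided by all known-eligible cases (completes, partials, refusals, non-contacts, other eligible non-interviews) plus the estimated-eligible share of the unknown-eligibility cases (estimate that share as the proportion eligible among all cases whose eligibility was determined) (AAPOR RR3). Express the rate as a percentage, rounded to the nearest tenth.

30.4%

Numerator = 121
Eligible (known) = 121 + 9 + 130 + 40 + 15 = 315
e = 315 / (315 + 120) = 315 / 435 = 0.7241
e × U = 0.7241 × 114 = 82.55
Denom = 315 + 82.55 = 397.55
RR3 = 121 / 397.55 = 0.3044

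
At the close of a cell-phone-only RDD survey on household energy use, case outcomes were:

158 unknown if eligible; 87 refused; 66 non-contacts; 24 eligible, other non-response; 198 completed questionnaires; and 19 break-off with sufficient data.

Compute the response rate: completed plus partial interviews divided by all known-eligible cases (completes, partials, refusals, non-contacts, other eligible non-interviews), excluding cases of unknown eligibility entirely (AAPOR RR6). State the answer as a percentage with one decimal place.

55.1%

Top = 198 + 19 = 217
Denom = 198 + 19 + 87 + 66 + 24 = 394
RR6 = 217 / 394 = 0.5508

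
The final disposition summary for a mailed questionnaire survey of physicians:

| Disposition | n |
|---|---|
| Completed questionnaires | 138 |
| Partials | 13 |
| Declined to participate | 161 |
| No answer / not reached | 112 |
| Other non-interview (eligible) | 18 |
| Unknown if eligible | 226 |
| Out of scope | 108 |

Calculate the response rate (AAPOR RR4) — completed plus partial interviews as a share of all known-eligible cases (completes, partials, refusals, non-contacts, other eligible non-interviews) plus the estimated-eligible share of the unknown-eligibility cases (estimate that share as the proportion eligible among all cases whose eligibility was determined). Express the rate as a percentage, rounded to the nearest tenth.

24.2%

Num: 138 + 13 = 151
Known eligible: 138 + 13 + 161 + 112 + 18 = 442
e = 442 / (442 + 108) = 442 / 550 = 0.8036
Eligible share of unknowns: 0.8036 × 226 = 181.61
Base: 442 + 181.61 = 623.61
RR4 = 151 / 623.61 = 0.2421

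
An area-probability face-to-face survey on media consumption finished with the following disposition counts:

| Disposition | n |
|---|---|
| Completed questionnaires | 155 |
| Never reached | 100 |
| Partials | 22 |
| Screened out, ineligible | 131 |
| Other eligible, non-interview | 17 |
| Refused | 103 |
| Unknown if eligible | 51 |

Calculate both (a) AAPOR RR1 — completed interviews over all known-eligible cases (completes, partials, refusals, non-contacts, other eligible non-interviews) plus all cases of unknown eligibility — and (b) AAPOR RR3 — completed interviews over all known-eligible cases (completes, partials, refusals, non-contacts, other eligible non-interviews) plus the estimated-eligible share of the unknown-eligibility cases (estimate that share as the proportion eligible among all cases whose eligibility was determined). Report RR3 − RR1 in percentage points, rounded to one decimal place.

1.0

Numerator: 155
Denominator: 155 + 22 + 103 + 100 + 17 + 51 = 448
RR1 = 155 / 448 = 0.3460
Known eligible: 155 + 22 + 103 + 100 + 17 = 397
e = 397 / (397 + 131) = 397 / 528 = 0.7519
Eligible share of unknowns: 0.7519 × 51 = 38.35
Denominator: 397 + 38.35 = 435.35
RR3 = 155 / 435.35 = 0.3560
Difference = 35.60 − 34.60 = 1.00 percentage points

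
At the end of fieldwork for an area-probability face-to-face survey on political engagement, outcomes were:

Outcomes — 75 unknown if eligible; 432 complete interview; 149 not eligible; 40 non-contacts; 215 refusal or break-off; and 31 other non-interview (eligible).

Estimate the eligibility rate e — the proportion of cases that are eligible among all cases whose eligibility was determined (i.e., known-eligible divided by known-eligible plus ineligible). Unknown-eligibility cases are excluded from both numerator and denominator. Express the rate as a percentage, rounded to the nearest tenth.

82.8%

Determined eligible: 432 + 215 + 40 + 31 = 718
e = 718 / (718 + 149) = 718 / 867 = 0.8281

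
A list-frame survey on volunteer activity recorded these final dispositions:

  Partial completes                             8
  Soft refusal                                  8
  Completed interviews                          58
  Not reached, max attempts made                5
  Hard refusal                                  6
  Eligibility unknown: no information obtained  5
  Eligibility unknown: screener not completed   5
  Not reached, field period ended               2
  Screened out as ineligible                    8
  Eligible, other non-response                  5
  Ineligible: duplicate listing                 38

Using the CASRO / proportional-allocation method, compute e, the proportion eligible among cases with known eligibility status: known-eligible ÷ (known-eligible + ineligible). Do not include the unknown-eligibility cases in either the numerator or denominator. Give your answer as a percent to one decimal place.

66.7%

Refusals = 6 + 8 = 14
No answer / not reached = 2 + 5 = 7
Unknown eligibility = 5 + 5 = 10
Screened out, ineligible = 8 + 38 = 46
Known eligible = 58 + 8 + 14 + 7 + 5 = 92
e = 92 / (92 + 46) = 92 / 138 = 0.6667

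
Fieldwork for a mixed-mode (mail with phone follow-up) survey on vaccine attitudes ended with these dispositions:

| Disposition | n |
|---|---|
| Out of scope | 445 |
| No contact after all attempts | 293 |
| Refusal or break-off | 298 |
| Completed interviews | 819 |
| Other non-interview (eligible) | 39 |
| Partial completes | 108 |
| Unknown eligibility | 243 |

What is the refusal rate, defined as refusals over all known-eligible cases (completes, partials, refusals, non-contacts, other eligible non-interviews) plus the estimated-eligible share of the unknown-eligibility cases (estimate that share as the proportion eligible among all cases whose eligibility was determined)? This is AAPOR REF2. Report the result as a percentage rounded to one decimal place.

17.1%

Num: 298
Known eligible: 819 + 108 + 298 + 293 + 39 = 1557
e = 1557 / (1557 + 445) = 1557 / 2002 = 0.7777
Estimated eligible among unknowns: 0.7777 × 243 = 188.98
Denom: 1557 + 188.98 = 1745.98
REF2 = 298 / 1745.98 = 0.1707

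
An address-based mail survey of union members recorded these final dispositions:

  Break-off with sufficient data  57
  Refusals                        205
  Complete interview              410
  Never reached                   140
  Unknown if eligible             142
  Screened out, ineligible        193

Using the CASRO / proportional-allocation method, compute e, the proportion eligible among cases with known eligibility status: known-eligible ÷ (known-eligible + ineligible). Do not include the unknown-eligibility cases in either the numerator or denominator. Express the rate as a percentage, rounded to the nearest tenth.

Eligible (known) = 410 + 57 + 205 + 140 = 812
e = 812 / (812 + 193) = 812 / 1005 = 0.8080

80.8%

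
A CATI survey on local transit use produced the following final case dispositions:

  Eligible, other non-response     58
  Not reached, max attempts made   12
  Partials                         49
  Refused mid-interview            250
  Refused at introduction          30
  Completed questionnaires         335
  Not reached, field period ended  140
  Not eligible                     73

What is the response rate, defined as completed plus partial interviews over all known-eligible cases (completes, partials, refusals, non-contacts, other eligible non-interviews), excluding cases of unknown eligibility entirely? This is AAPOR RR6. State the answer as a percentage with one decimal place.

Refused = 30 + 250 = 280
Never reached = 140 + 12 = 152
Num → 335 + 49 = 384
Base → 335 + 49 + 280 + 152 + 58 = 874
RR6 = 384 / 874 = 0.4394

43.9%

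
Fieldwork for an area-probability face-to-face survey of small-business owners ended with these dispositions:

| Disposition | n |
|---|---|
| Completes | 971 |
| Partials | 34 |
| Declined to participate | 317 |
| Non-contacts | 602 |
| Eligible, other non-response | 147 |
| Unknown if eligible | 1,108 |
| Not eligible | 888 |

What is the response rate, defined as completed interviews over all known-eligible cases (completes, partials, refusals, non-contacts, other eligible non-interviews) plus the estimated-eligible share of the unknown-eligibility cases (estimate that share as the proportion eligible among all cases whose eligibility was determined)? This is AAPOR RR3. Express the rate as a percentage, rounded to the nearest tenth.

34.1%

Numerator → 971
Known eligible → 971 + 34 + 317 + 602 + 147 = 2071
e = 2071 / (2071 + 888) = 2071 / 2959 = 0.6999
e × U → 0.6999 × 1108 = 775.49
Base → 2071 + 775.49 = 2846.49
RR3 = 971 / 2846.49 = 0.3411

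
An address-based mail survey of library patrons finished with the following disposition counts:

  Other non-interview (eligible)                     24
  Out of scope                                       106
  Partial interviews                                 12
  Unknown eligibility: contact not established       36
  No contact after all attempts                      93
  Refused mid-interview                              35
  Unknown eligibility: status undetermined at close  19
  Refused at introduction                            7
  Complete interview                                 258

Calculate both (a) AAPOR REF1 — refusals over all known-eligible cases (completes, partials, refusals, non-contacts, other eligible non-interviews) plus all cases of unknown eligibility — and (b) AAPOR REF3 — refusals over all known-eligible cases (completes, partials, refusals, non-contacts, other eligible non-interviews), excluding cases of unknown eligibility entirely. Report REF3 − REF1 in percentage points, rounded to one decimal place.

1.1

Declined to participate = 7 + 35 = 42
Unknown if eligible = 36 + 19 = 55
Num = 42
Denom = 258 + 12 + 42 + 93 + 24 + 55 = 484
REF1 = 42 / 484 = 0.0868
Denom = 258 + 12 + 42 + 93 + 24 = 429
REF3 = 42 / 429 = 0.0979
Difference = 9.79 − 8.68 = 1.11 percentage points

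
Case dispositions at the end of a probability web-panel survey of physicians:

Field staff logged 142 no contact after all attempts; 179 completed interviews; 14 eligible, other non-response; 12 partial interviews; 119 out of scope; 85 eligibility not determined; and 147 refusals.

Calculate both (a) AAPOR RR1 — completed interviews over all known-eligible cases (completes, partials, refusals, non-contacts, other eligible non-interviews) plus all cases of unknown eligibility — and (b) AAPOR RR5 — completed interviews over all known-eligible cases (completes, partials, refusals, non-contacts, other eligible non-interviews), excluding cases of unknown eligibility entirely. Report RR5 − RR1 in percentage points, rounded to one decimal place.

5.3

Num → 179
Base → 179 + 12 + 147 + 142 + 14 + 85 = 579
RR1 = 179 / 579 = 0.3092
Base → 179 + 12 + 147 + 142 + 14 = 494
RR5 = 179 / 494 = 0.3623
Difference = 36.23 − 30.92 = 5.31 percentage points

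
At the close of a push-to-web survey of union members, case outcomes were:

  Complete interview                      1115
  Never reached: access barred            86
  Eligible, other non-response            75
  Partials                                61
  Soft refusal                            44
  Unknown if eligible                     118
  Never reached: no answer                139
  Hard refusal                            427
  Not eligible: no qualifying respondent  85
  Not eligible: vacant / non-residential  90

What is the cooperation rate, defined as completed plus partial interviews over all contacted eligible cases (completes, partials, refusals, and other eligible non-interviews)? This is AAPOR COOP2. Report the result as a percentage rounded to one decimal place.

Refusal or break-off = 427 + 44 = 471
No answer / not reached = 139 + 86 = 225
Screened out, ineligible = 85 + 90 = 175
Numerator = 1115 + 61 = 1176
Denom = 1115 + 61 + 471 + 75 = 1722
COOP2 = 1176 / 1722 = 0.6829

68.3%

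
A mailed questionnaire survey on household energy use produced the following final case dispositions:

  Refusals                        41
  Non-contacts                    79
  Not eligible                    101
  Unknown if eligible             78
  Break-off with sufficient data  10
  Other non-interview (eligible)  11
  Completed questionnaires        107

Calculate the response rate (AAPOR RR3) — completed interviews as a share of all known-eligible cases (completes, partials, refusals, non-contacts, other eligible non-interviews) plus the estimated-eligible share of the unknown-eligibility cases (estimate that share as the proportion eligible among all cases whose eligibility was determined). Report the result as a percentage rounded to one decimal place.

35.3%

Top: 107
Eligible (known): 107 + 10 + 41 + 79 + 11 = 248
e = 248 / (248 + 101) = 248 / 349 = 0.7106
e × U: 0.7106 × 78 = 55.43
Denominator: 248 + 55.43 = 303.43
RR3 = 107 / 303.43 = 0.3526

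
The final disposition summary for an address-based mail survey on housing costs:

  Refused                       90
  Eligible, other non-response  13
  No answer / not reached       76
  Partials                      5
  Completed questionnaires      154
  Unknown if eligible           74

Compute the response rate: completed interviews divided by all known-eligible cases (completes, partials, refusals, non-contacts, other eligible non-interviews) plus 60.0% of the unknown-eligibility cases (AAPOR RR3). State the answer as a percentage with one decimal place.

Num → 154
Known eligible → 154 + 5 + 90 + 76 + 13 = 338
Estimated eligible among unknowns → 0.6000 × 74 = 44.40
Denom → 338 + 44.40 = 382.40
RR3 = 154 / 382.40 = 0.4027

40.3%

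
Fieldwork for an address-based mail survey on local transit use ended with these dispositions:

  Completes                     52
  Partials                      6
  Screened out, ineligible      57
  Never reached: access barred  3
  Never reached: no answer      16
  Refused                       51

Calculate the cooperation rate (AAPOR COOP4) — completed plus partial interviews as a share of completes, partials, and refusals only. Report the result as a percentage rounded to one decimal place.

Non-contacts = 16 + 3 = 19
Top: 52 + 6 = 58
Denominator: 52 + 6 + 51 = 109
COOP4 = 58 / 109 = 0.5321

53.2%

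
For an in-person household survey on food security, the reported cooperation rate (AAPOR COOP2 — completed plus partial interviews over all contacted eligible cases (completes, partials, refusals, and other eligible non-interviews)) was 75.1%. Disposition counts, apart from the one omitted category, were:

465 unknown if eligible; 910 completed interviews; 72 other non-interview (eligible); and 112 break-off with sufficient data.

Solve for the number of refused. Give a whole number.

Numerator → 910 + 112 = 1022
COOP2 = 1022 / D = 0.751
D = 1022 / 0.751 = 1360.9
Other denominator terms total 1094
refused = 1360.9 − 1094 ≈ 267

267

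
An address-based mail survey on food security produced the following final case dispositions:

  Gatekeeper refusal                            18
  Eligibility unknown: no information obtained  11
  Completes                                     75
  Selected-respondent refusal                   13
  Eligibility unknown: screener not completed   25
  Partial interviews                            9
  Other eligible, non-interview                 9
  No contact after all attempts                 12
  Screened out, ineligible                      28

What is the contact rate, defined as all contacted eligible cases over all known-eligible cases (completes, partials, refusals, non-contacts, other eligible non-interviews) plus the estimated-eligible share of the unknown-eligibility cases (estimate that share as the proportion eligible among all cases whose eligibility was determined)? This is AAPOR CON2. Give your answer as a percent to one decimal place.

Refusals = 18 + 13 = 31
Eligibility not determined = 25 + 11 = 36
Num = 75 + 9 + 31 + 9 = 124
Known eligible = 75 + 9 + 31 + 12 + 9 = 136
e = 136 / (136 + 28) = 136 / 164 = 0.8293
Eligible share of unknowns = 0.8293 × 36 = 29.85
Base = 136 + 29.85 = 165.85
CON2 = 124 / 165.85 = 0.7477

74.8%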